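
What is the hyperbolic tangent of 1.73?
0.9391

tanh(1.73) = (e^(1.73) - e^(-1.73))/(e^(1.73) + e^(-1.73)) = 0.9391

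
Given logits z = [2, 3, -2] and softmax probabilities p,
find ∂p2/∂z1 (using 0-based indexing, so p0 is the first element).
∂p2/∂z1 = -0.003566

p = softmax(z) = [0.2676, 0.7275, 0.004902]
p2 = 0.004902, p1 = 0.7275

∂p2/∂z1 = -p2 × p1 = -0.004902 × 0.7275 = -0.003566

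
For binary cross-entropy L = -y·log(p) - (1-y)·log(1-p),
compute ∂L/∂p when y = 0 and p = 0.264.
∂L/∂p = 1.359

∂L/∂p = -y/p + (1-y)/(1-p) = 0 + 1/0.736 = 1.359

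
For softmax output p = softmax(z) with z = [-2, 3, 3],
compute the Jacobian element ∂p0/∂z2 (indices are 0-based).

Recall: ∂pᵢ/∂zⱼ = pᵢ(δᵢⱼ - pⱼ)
∂p0/∂z2 = -0.001673

p = softmax(z) = [0.003358, 0.4983, 0.4983]
p0 = 0.003358, p2 = 0.4983

∂p0/∂z2 = -p0 × p2 = -0.003358 × 0.4983 = -0.001673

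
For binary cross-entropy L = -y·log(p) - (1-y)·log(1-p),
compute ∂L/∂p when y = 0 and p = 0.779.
∂L/∂p = 4.525

∂L/∂p = -y/p + (1-y)/(1-p) = 0 + 1/0.221 = 4.525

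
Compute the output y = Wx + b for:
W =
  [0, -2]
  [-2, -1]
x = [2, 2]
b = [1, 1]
y = [-3, -5]

Wx = [0×2 + -2×2, -2×2 + -1×2]
   = [-4, -6]
y = Wx + b = [-4 + 1, -6 + 1] = [-3, -5]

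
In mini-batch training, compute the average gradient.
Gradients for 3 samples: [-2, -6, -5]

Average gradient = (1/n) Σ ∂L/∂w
Average gradient = -4.333

Average = (1/3)(-2 + -6 + -5) = -13/3 = -4.333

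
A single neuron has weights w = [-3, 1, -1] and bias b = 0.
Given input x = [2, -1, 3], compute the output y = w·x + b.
y = -10

y = (-3)(2) + (1)(-1) + (-1)(3) + 0 = -10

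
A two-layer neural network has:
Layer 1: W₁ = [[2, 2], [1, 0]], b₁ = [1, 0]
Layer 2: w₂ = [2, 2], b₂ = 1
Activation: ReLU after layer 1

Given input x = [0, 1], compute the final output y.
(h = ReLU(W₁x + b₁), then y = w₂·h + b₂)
y = 7

Layer 1 pre-activation: z₁ = [3, 0]
After ReLU: h = [3, 0]
Layer 2 output: y = 2×3 + 2×0 + 1 = 7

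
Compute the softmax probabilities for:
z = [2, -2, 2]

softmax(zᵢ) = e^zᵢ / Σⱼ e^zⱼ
p = [0.4955, 0.0091, 0.4955]

exp(z) = [7.389, 0.1353, 7.389]
Sum = 14.91
p = [0.4955, 0.0091, 0.4955]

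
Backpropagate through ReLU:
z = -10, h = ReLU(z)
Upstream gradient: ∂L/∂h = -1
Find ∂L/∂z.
∂L/∂z = 0

h = ReLU(-10) = 0
Since z < 0: ∂h/∂z = 0
∂L/∂z = ∂L/∂h · ∂h/∂z = -1 × 0 = 0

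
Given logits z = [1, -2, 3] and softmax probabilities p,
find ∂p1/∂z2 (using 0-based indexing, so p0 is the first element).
∂p1/∂z2 = -0.005166

p = softmax(z) = [0.1185, 0.0059, 0.8756]
p1 = 0.0059, p2 = 0.8756

∂p1/∂z2 = -p1 × p2 = -0.0059 × 0.8756 = -0.005166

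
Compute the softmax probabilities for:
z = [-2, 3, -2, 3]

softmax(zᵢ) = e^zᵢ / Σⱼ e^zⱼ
p = [0.0033, 0.4967, 0.0033, 0.4967]

exp(z) = [0.1353, 20.09, 0.1353, 20.09]
Sum = 40.44
p = [0.0033, 0.4967, 0.0033, 0.4967]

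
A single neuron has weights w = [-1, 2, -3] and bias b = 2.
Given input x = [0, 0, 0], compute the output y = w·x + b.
y = 2

y = (-1)(0) + (2)(0) + (-3)(0) + 2 = 2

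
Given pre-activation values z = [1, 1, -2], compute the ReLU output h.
h = [1, 1, 0]

ReLU applied element-wise: max(0,1)=1, max(0,1)=1, max(0,-2)=0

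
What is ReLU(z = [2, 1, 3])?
h = [2, 1, 3]

ReLU applied element-wise: max(0,2)=2, max(0,1)=1, max(0,3)=3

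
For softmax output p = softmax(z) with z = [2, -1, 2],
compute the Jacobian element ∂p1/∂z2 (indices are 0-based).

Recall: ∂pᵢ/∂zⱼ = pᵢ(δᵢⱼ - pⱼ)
∂p1/∂z2 = -0.01185

p = softmax(z) = [0.4879, 0.02429, 0.4879]
p1 = 0.02429, p2 = 0.4879

∂p1/∂z2 = -p1 × p2 = -0.02429 × 0.4879 = -0.01185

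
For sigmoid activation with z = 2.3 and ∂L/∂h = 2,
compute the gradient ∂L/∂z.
∂L/∂z = 0.1656

σ(2.3) = 0.9089
σ'(2.3) = σ(2.3)(1 - σ(2.3)) = 0.9089 × 0.09112 = 0.08282
∂L/∂z = ∂L/∂h · σ'(z) = 2 × 0.08282 = 0.1656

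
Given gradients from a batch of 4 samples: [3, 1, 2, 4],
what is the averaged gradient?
Average gradient = 2.5

Average = (1/4)(3 + 1 + 2 + 4) = 10/4 = 2.5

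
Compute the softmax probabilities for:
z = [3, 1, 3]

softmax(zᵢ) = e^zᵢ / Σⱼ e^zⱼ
p = [0.4683, 0.0634, 0.4683]

exp(z) = [20.09, 2.718, 20.09]
Sum = 42.89
p = [0.4683, 0.0634, 0.4683]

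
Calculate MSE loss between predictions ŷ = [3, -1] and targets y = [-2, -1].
MSE = 12.5

MSE = (1/2)((3--2)² + (-1--1)²) = (1/2)(25 + 0) = 12.5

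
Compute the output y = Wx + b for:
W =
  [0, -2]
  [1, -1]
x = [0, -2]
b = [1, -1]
y = [5, 1]

Wx = [0×0 + -2×-2, 1×0 + -1×-2]
   = [4, 2]
y = Wx + b = [4 + 1, 2 + -1] = [5, 1]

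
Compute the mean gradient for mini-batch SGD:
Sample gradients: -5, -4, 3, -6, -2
Average gradient = -2.8

Average = (1/5)(-5 + -4 + 3 + -6 + -2) = -14/5 = -2.8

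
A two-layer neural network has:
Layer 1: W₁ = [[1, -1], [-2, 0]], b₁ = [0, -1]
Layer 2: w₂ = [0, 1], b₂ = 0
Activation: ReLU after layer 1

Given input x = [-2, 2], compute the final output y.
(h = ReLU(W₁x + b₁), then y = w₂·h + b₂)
y = 3

Layer 1 pre-activation: z₁ = [-4, 3]
After ReLU: h = [0, 3]
Layer 2 output: y = 0×0 + 1×3 + 0 = 3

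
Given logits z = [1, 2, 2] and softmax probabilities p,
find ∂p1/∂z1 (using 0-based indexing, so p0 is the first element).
∂p1/∂z1 = 0.244

p = softmax(z) = [0.1554, 0.4223, 0.4223]
p1 = 0.4223

∂p1/∂z1 = p1(1 - p1) = 0.4223 × (1 - 0.4223) = 0.244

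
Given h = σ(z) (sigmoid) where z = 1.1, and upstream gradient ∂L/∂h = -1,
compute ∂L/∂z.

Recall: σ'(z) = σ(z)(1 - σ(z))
∂L/∂z = -0.1874

σ(1.1) = 0.7503
σ'(1.1) = σ(1.1)(1 - σ(1.1)) = 0.7503 × 0.2497 = 0.1874
∂L/∂z = ∂L/∂h · σ'(z) = -1 × 0.1874 = -0.1874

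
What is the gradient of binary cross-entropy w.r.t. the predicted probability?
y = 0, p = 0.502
∂L/∂p = 2.008

∂L/∂p = -y/p + (1-y)/(1-p) = 0 + 1/0.498 = 2.008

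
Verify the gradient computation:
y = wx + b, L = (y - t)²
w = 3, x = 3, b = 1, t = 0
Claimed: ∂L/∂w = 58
Incorrect

y = (3)(3) + 1 = 10
∂L/∂y = 2(y - t) = 2(10 - 0) = 20
∂y/∂w = x = 3
∂L/∂w = 20 × 3 = 60

Claimed value: 58
Incorrect: The correct gradient is 60.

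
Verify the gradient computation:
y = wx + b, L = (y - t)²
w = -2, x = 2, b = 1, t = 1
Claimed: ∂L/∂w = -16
Correct

y = (-2)(2) + 1 = -3
∂L/∂y = 2(y - t) = 2(-3 - 1) = -8
∂y/∂w = x = 2
∂L/∂w = -8 × 2 = -16

Claimed value: -16
Correct: The correct gradient is -16.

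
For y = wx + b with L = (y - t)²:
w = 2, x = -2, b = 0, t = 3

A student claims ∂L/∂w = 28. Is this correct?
Correct

y = (2)(-2) + 0 = -4
∂L/∂y = 2(y - t) = 2(-4 - 3) = -14
∂y/∂w = x = -2
∂L/∂w = -14 × -2 = 28

Claimed value: 28
Correct: The correct gradient is 28.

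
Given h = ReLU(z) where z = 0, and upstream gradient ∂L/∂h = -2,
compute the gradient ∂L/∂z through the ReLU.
∂L/∂z = 0

h = ReLU(0) = 0
At z = 0: ∂h/∂z = 0 (by convention)
∂L/∂z = ∂L/∂h · ∂h/∂z = -2 × 0 = 0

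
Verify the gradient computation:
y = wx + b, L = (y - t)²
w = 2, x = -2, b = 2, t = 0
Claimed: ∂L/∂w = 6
Incorrect

y = (2)(-2) + 2 = -2
∂L/∂y = 2(y - t) = 2(-2 - 0) = -4
∂y/∂w = x = -2
∂L/∂w = -4 × -2 = 8

Claimed value: 6
Incorrect: The correct gradient is 8.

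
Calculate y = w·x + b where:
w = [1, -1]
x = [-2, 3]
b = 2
y = -3

y = (1)(-2) + (-1)(3) + 2 = -3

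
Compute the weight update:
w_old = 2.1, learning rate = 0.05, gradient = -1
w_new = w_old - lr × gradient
w_new = 2.15

w_new = w - η·∂L/∂w = 2.1 - 0.05×(-1) = 2.1 - (-0.05) = 2.15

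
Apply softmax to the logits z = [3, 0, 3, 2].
p = [0.4136, 0.0206, 0.4136, 0.1522]

exp(z) = [20.09, 1, 20.09, 7.389]
Sum = 48.56
p = [0.4136, 0.0206, 0.4136, 0.1522]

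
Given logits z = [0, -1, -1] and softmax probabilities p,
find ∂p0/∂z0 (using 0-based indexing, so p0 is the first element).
∂p0/∂z0 = 0.2442

p = softmax(z) = [0.5761, 0.2119, 0.2119]
p0 = 0.5761

∂p0/∂z0 = p0(1 - p0) = 0.5761 × (1 - 0.5761) = 0.2442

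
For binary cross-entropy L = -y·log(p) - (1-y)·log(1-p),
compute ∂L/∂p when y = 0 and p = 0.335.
∂L/∂p = 1.504

∂L/∂p = -y/p + (1-y)/(1-p) = 0 + 1/0.665 = 1.504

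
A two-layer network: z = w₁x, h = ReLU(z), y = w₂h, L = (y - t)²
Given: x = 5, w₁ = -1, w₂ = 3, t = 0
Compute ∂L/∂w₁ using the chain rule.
∂L/∂w₁ = 0

Forward pass:
z = w₁x = -1×5 = -5
h = ReLU(-5) = 0
y = w₂h = 3×0 = 0

Backward pass:
∂L/∂y = 2(y - t) = 2(0 - 0) = 0
∂y/∂h = w₂ = 3
∂h/∂z = 0 (ReLU derivative)
∂z/∂w₁ = x = 5

∂L/∂w₁ = 0 × 3 × 0 × 5 = 0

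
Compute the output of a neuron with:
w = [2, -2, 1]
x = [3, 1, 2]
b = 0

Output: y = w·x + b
y = 6

y = (2)(3) + (-2)(1) + (1)(2) + 0 = 6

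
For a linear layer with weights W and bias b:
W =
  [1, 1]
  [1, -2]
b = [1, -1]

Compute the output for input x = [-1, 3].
y = [3, -8]

Wx = [1×-1 + 1×3, 1×-1 + -2×3]
   = [2, -7]
y = Wx + b = [2 + 1, -7 + -1] = [3, -8]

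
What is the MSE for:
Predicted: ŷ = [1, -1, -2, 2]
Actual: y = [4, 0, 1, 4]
MSE = 5.75

MSE = (1/4)((1-4)² + (-1-0)² + (-2-1)² + (2-4)²) = (1/4)(9 + 1 + 9 + 4) = 5.75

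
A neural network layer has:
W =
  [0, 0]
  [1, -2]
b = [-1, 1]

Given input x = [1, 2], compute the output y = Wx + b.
y = [-1, -2]

Wx = [0×1 + 0×2, 1×1 + -2×2]
   = [0, -3]
y = Wx + b = [0 + -1, -3 + 1] = [-1, -2]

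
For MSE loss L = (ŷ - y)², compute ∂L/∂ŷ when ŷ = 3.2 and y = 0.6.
∂L/∂ŷ = 5.2

∂L/∂ŷ = 2(ŷ - y) = 2(3.2 - 0.6) = 2(2.6) = 5.2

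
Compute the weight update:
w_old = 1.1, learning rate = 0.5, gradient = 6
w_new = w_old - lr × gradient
w_new = -1.9

w_new = w - η·∂L/∂w = 1.1 - 0.5×(6) = 1.1 - (3) = -1.9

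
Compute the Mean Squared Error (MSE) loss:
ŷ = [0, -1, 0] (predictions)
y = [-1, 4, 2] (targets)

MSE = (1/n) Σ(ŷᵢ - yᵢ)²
MSE = 10

MSE = (1/3)((0--1)² + (-1-4)² + (0-2)²) = (1/3)(1 + 25 + 4) = 10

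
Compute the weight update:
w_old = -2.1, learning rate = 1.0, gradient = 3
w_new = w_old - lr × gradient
w_new = -5.1

w_new = w - η·∂L/∂w = -2.1 - 1.0×(3) = -2.1 - (3) = -5.1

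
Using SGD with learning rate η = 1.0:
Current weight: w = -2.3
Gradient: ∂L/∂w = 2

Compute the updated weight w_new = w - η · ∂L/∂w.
w_new = -4.3

w_new = w - η·∂L/∂w = -2.3 - 1.0×(2) = -2.3 - (2) = -4.3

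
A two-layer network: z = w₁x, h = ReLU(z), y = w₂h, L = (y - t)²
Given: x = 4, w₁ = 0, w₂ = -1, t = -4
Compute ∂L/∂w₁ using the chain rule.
∂L/∂w₁ = 0

Forward pass:
z = w₁x = 0×4 = 0
h = ReLU(0) = 0
y = w₂h = -1×0 = 0

Backward pass:
∂L/∂y = 2(y - t) = 2(0 - -4) = 8
∂y/∂h = w₂ = -1
∂h/∂z = 0 (ReLU derivative)
∂z/∂w₁ = x = 4

∂L/∂w₁ = 8 × -1 × 0 × 4 = 0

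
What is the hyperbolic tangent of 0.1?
0.09967

tanh(0.1) = (e^(0.1) - e^(-0.1))/(e^(0.1) + e^(-0.1)) = 0.09967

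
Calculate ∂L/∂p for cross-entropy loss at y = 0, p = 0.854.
∂L/∂p = 6.849

∂L/∂p = -y/p + (1-y)/(1-p) = 0 + 1/0.146 = 6.849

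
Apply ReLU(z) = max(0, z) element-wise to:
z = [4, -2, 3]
h = [4, 0, 3]

ReLU applied element-wise: max(0,4)=4, max(0,-2)=0, max(0,3)=3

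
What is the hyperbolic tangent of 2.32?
0.9809

tanh(2.32) = (e^(2.32) - e^(-2.32))/(e^(2.32) + e^(-2.32)) = 0.9809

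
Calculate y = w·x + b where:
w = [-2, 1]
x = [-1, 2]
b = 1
y = 5

y = (-2)(-1) + (1)(2) + 1 = 5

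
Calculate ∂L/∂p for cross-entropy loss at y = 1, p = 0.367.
∂L/∂p = -2.725

∂L/∂p = -y/p + (1-y)/(1-p) = -1/0.367 + 0 = -2.725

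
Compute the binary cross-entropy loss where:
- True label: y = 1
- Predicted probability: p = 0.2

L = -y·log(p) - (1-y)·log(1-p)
L = 1.609

L = -1·log(0.2) - 0·log(0.8) = -log(0.2) = 1.609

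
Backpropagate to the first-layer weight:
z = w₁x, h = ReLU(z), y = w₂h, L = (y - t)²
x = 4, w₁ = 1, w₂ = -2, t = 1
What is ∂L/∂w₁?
∂L/∂w₁ = 144

Forward pass:
z = w₁x = 1×4 = 4
h = ReLU(4) = 4
y = w₂h = -2×4 = -8

Backward pass:
∂L/∂y = 2(y - t) = 2(-8 - 1) = -18
∂y/∂h = w₂ = -2
∂h/∂z = 1 (ReLU derivative)
∂z/∂w₁ = x = 4

∂L/∂w₁ = -18 × -2 × 1 × 4 = 144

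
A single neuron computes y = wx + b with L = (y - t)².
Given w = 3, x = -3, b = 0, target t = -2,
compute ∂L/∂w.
∂L/∂w = 42

y = wx + b = (3)(-3) + 0 = -9
∂L/∂y = 2(y - t) = 2(-9 - -2) = -14
∂y/∂w = x = -3
∂L/∂w = ∂L/∂y · ∂y/∂w = -14 × -3 = 42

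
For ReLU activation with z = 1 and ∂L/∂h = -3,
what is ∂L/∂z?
∂L/∂z = -3

h = ReLU(1) = 1
Since z > 0: ∂h/∂z = 1
∂L/∂z = ∂L/∂h · ∂h/∂z = -3 × 1 = -3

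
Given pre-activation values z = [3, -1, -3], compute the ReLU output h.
h = [3, 0, 0]

ReLU applied element-wise: max(0,3)=3, max(0,-1)=0, max(0,-3)=0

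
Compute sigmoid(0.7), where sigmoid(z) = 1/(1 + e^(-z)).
0.6682

sigmoid(0.7) = 1/(1 + e^(-0.7)) = 1/(1 + 0.4966) = 0.6682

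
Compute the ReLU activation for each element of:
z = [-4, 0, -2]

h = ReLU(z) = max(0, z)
h = [0, 0, 0]

ReLU applied element-wise: max(0,-4)=0, max(0,0)=0, max(0,-2)=0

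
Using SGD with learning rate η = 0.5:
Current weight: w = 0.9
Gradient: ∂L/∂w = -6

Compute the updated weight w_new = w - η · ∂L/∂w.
w_new = 3.9

w_new = w - η·∂L/∂w = 0.9 - 0.5×(-6) = 0.9 - (-3) = 3.9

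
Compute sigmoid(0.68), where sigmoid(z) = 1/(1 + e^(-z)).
0.6637

sigmoid(0.68) = 1/(1 + e^(-0.68)) = 1/(1 + 0.5066) = 0.6637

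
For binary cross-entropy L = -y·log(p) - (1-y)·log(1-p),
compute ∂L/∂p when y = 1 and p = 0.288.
∂L/∂p = -3.472

∂L/∂p = -y/p + (1-y)/(1-p) = -1/0.288 + 0 = -3.472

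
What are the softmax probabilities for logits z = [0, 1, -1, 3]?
p = [0.0414, 0.1125, 0.0152, 0.831]

exp(z) = [1, 2.718, 0.3679, 20.09]
Sum = 24.17
p = [0.0414, 0.1125, 0.0152, 0.831]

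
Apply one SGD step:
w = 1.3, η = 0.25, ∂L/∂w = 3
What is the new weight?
w_new = 0.55

w_new = w - η·∂L/∂w = 1.3 - 0.25×(3) = 1.3 - (0.75) = 0.55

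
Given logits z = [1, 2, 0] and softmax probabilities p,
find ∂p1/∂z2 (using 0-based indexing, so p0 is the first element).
∂p1/∂z2 = -0.05989

p = softmax(z) = [0.2447, 0.6652, 0.09003]
p1 = 0.6652, p2 = 0.09003

∂p1/∂z2 = -p1 × p2 = -0.6652 × 0.09003 = -0.05989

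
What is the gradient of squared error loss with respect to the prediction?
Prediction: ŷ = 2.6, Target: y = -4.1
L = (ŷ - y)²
∂L/∂ŷ = 13.4

∂L/∂ŷ = 2(ŷ - y) = 2(2.6 - -4.1) = 2(6.7) = 13.4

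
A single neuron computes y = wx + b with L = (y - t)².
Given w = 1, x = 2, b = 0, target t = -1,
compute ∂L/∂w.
∂L/∂w = 12

y = wx + b = (1)(2) + 0 = 2
∂L/∂y = 2(y - t) = 2(2 - -1) = 6
∂y/∂w = x = 2
∂L/∂w = ∂L/∂y · ∂y/∂w = 6 × 2 = 12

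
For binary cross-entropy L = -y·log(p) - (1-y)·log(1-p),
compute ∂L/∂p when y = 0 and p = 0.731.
∂L/∂p = 3.717

∂L/∂p = -y/p + (1-y)/(1-p) = 0 + 1/0.269 = 3.717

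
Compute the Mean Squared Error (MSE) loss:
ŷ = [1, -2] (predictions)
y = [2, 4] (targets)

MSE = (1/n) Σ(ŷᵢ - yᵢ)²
MSE = 18.5

MSE = (1/2)((1-2)² + (-2-4)²) = (1/2)(1 + 36) = 18.5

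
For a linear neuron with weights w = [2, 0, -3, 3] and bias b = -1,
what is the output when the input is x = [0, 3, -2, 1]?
y = 8

y = (2)(0) + (0)(3) + (-3)(-2) + (3)(1) + -1 = 8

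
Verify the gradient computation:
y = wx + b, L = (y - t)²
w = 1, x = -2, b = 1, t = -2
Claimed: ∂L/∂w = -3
Incorrect

y = (1)(-2) + 1 = -1
∂L/∂y = 2(y - t) = 2(-1 - -2) = 2
∂y/∂w = x = -2
∂L/∂w = 2 × -2 = -4

Claimed value: -3
Incorrect: The correct gradient is -4.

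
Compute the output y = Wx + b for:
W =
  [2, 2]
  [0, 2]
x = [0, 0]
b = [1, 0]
y = [1, 0]

Wx = [2×0 + 2×0, 0×0 + 2×0]
   = [0, 0]
y = Wx + b = [0 + 1, 0 + 0] = [1, 0]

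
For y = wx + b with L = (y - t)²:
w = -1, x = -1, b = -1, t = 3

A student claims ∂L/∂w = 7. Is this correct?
Incorrect

y = (-1)(-1) + -1 = 0
∂L/∂y = 2(y - t) = 2(0 - 3) = -6
∂y/∂w = x = -1
∂L/∂w = -6 × -1 = 6

Claimed value: 7
Incorrect: The correct gradient is 6.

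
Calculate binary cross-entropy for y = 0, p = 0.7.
L = 1.204

L = -0·log(0.7) - 1·log(0.3) = -log(0.3) = 1.204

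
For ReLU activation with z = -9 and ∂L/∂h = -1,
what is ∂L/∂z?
∂L/∂z = 0

h = ReLU(-9) = 0
Since z < 0: ∂h/∂z = 0
∂L/∂z = ∂L/∂h · ∂h/∂z = -1 × 0 = 0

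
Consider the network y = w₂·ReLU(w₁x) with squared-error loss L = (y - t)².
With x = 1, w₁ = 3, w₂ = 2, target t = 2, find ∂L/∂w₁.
∂L/∂w₁ = 16

Forward pass:
z = w₁x = 3×1 = 3
h = ReLU(3) = 3
y = w₂h = 2×3 = 6

Backward pass:
∂L/∂y = 2(y - t) = 2(6 - 2) = 8
∂y/∂h = w₂ = 2
∂h/∂z = 1 (ReLU derivative)
∂z/∂w₁ = x = 1

∂L/∂w₁ = 8 × 2 × 1 × 1 = 16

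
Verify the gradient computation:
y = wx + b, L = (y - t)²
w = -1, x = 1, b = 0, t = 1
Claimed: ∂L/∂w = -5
Incorrect

y = (-1)(1) + 0 = -1
∂L/∂y = 2(y - t) = 2(-1 - 1) = -4
∂y/∂w = x = 1
∂L/∂w = -4 × 1 = -4

Claimed value: -5
Incorrect: The correct gradient is -4.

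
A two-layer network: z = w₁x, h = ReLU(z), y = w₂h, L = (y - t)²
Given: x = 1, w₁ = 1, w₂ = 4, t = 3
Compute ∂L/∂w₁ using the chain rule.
∂L/∂w₁ = 8

Forward pass:
z = w₁x = 1×1 = 1
h = ReLU(1) = 1
y = w₂h = 4×1 = 4

Backward pass:
∂L/∂y = 2(y - t) = 2(4 - 3) = 2
∂y/∂h = w₂ = 4
∂h/∂z = 1 (ReLU derivative)
∂z/∂w₁ = x = 1

∂L/∂w₁ = 2 × 4 × 1 × 1 = 8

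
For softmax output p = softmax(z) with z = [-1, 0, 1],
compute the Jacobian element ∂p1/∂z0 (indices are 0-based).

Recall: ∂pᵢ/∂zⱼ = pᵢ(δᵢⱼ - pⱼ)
∂p1/∂z0 = -0.02203

p = softmax(z) = [0.09003, 0.2447, 0.6652]
p1 = 0.2447, p0 = 0.09003

∂p1/∂z0 = -p1 × p0 = -0.2447 × 0.09003 = -0.02203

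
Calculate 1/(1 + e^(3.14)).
0.04149

sigmoid(-3.14) = 1/(1 + e^(3.14)) = 1/(1 + 23.1) = 0.04149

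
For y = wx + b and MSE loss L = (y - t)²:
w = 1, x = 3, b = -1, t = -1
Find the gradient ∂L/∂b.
∂L/∂b = 6

y = wx + b = (1)(3) + -1 = 2
∂L/∂y = 2(y - t) = 2(2 - -1) = 6
∂y/∂b = 1
∂L/∂b = ∂L/∂y · ∂y/∂b = 6 × 1 = 6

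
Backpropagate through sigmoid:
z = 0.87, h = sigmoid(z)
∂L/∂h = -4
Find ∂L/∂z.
∂L/∂z = -0.8323

σ(0.87) = 0.7047
σ'(0.87) = σ(0.87)(1 - σ(0.87)) = 0.7047 × 0.2953 = 0.2081
∂L/∂z = ∂L/∂h · σ'(z) = -4 × 0.2081 = -0.8323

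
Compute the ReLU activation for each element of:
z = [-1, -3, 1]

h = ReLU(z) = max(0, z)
h = [0, 0, 1]

ReLU applied element-wise: max(0,-1)=0, max(0,-3)=0, max(0,1)=1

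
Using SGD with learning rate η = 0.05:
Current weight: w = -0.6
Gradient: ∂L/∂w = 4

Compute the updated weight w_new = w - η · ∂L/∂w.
w_new = -0.8

w_new = w - η·∂L/∂w = -0.6 - 0.05×(4) = -0.6 - (0.2) = -0.8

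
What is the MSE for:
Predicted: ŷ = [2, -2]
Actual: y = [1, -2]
MSE = 0.5

MSE = (1/2)((2-1)² + (-2--2)²) = (1/2)(1 + 0) = 0.5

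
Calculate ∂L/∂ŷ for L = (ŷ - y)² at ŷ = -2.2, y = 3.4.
∂L/∂ŷ = -11.2

∂L/∂ŷ = 2(ŷ - y) = 2(-2.2 - 3.4) = 2(-5.6) = -11.2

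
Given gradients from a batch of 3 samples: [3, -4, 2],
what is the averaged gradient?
Average gradient = 0.3333

Average = (1/3)(3 + -4 + 2) = 1/3 = 0.3333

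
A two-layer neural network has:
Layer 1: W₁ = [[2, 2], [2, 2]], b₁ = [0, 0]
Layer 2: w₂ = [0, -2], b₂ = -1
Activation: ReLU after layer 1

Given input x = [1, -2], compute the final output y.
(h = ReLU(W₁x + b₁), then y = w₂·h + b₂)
y = -1

Layer 1 pre-activation: z₁ = [-2, -2]
After ReLU: h = [0, 0]
Layer 2 output: y = 0×0 + -2×0 + -1 = -1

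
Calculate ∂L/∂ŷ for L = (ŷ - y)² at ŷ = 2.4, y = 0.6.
∂L/∂ŷ = 3.6

∂L/∂ŷ = 2(ŷ - y) = 2(2.4 - 0.6) = 2(1.8) = 3.6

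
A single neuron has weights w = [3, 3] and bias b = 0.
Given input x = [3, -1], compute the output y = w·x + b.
y = 6

y = (3)(3) + (3)(-1) + 0 = 6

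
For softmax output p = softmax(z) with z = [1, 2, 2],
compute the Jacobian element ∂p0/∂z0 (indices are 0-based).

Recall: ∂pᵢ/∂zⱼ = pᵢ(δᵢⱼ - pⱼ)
∂p0/∂z0 = 0.1312

p = softmax(z) = [0.1554, 0.4223, 0.4223]
p0 = 0.1554

∂p0/∂z0 = p0(1 - p0) = 0.1554 × (1 - 0.1554) = 0.1312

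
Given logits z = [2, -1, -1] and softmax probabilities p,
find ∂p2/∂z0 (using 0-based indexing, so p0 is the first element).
∂p2/∂z0 = -0.04118

p = softmax(z) = [0.9094, 0.04528, 0.04528]
p2 = 0.04528, p0 = 0.9094

∂p2/∂z0 = -p2 × p0 = -0.04528 × 0.9094 = -0.04118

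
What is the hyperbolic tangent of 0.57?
0.5154

tanh(0.57) = (e^(0.57) - e^(-0.57))/(e^(0.57) + e^(-0.57)) = 0.5154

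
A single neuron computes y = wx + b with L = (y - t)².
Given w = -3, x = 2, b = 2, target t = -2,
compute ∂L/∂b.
∂L/∂b = -4

y = wx + b = (-3)(2) + 2 = -4
∂L/∂y = 2(y - t) = 2(-4 - -2) = -4
∂y/∂b = 1
∂L/∂b = ∂L/∂y · ∂y/∂b = -4 × 1 = -4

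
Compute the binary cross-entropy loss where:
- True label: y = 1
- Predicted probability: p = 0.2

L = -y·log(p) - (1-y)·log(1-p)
L = 1.609

L = -1·log(0.2) - 0·log(0.8) = -log(0.2) = 1.609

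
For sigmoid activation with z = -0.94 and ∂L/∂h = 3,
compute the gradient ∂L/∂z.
∂L/∂z = 0.606

σ(-0.94) = 0.2809
σ'(-0.94) = σ(-0.94)(1 - σ(-0.94)) = 0.2809 × 0.7191 = 0.202
∂L/∂z = ∂L/∂h · σ'(z) = 3 × 0.202 = 0.606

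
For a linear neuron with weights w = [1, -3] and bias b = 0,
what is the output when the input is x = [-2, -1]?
y = 1

y = (1)(-2) + (-3)(-1) + 0 = 1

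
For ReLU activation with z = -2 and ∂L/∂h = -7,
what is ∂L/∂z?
∂L/∂z = 0

h = ReLU(-2) = 0
Since z < 0: ∂h/∂z = 0
∂L/∂z = ∂L/∂h · ∂h/∂z = -7 × 0 = 0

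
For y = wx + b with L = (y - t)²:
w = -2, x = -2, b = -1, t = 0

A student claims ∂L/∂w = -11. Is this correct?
Incorrect

y = (-2)(-2) + -1 = 3
∂L/∂y = 2(y - t) = 2(3 - 0) = 6
∂y/∂w = x = -2
∂L/∂w = 6 × -2 = -12

Claimed value: -11
Incorrect: The correct gradient is -12.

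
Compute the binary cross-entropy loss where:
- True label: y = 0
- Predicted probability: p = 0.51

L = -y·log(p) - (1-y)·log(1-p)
L = 0.7133

L = -0·log(0.51) - 1·log(0.49) = -log(0.49) = 0.7133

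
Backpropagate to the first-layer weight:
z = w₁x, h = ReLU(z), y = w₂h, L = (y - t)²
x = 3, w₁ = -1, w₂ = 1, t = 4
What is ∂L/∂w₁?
∂L/∂w₁ = 0

Forward pass:
z = w₁x = -1×3 = -3
h = ReLU(-3) = 0
y = w₂h = 1×0 = 0

Backward pass:
∂L/∂y = 2(y - t) = 2(0 - 4) = -8
∂y/∂h = w₂ = 1
∂h/∂z = 0 (ReLU derivative)
∂z/∂w₁ = x = 3

∂L/∂w₁ = -8 × 1 × 0 × 3 = 0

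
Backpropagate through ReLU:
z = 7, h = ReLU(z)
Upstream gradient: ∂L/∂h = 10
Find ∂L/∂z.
∂L/∂z = 10

h = ReLU(7) = 7
Since z > 0: ∂h/∂z = 1
∂L/∂z = ∂L/∂h · ∂h/∂z = 10 × 1 = 10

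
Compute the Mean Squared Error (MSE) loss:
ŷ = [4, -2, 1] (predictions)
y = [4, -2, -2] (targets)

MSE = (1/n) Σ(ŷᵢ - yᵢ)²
MSE = 3

MSE = (1/3)((4-4)² + (-2--2)² + (1--2)²) = (1/3)(0 + 0 + 9) = 3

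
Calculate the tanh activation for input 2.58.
0.9886

tanh(2.58) = (e^(2.58) - e^(-2.58))/(e^(2.58) + e^(-2.58)) = 0.9886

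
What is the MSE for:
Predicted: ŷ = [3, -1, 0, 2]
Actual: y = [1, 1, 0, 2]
MSE = 2

MSE = (1/4)((3-1)² + (-1-1)² + (0-0)² + (2-2)²) = (1/4)(4 + 4 + 0 + 0) = 2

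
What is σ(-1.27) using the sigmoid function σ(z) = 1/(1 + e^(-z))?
0.2193

sigmoid(-1.27) = 1/(1 + e^(1.27)) = 1/(1 + 3.561) = 0.2193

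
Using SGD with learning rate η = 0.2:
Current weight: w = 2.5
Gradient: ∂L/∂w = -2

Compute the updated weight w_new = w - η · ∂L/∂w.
w_new = 2.9

w_new = w - η·∂L/∂w = 2.5 - 0.2×(-2) = 2.5 - (-0.4) = 2.9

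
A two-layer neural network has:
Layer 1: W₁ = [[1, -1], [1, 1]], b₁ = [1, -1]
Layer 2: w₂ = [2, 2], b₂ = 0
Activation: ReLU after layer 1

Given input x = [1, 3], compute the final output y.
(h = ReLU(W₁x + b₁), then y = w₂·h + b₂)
y = 6

Layer 1 pre-activation: z₁ = [-1, 3]
After ReLU: h = [0, 3]
Layer 2 output: y = 2×0 + 2×3 + 0 = 6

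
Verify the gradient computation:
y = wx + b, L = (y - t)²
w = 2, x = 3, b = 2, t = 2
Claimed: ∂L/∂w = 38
Incorrect

y = (2)(3) + 2 = 8
∂L/∂y = 2(y - t) = 2(8 - 2) = 12
∂y/∂w = x = 3
∂L/∂w = 12 × 3 = 36

Claimed value: 38
Incorrect: The correct gradient is 36.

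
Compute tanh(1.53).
0.9104

tanh(1.53) = (e^(1.53) - e^(-1.53))/(e^(1.53) + e^(-1.53)) = 0.9104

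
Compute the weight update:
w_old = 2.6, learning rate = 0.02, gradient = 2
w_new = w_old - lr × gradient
w_new = 2.56

w_new = w - η·∂L/∂w = 2.6 - 0.02×(2) = 2.6 - (0.04) = 2.56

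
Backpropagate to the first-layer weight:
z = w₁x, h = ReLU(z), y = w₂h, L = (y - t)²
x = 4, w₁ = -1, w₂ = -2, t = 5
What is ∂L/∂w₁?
∂L/∂w₁ = 0

Forward pass:
z = w₁x = -1×4 = -4
h = ReLU(-4) = 0
y = w₂h = -2×0 = 0

Backward pass:
∂L/∂y = 2(y - t) = 2(0 - 5) = -10
∂y/∂h = w₂ = -2
∂h/∂z = 0 (ReLU derivative)
∂z/∂w₁ = x = 4

∂L/∂w₁ = -10 × -2 × 0 × 4 = 0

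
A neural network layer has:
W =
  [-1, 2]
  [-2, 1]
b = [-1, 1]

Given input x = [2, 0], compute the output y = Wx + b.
y = [-3, -3]

Wx = [-1×2 + 2×0, -2×2 + 1×0]
   = [-2, -4]
y = Wx + b = [-2 + -1, -4 + 1] = [-3, -3]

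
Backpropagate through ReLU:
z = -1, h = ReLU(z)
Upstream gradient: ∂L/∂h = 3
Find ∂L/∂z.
∂L/∂z = 0

h = ReLU(-1) = 0
Since z < 0: ∂h/∂z = 0
∂L/∂z = ∂L/∂h · ∂h/∂z = 3 × 0 = 0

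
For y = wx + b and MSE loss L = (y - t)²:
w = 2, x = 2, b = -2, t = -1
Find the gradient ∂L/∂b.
∂L/∂b = 6

y = wx + b = (2)(2) + -2 = 2
∂L/∂y = 2(y - t) = 2(2 - -1) = 6
∂y/∂b = 1
∂L/∂b = ∂L/∂y · ∂y/∂b = 6 × 1 = 6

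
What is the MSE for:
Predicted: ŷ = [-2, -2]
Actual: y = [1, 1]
MSE = 9

MSE = (1/2)((-2-1)² + (-2-1)²) = (1/2)(9 + 9) = 9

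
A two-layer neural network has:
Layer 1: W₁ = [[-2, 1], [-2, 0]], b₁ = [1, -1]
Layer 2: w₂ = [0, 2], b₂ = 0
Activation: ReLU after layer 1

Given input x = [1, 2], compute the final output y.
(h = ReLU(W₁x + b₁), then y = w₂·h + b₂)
y = 0

Layer 1 pre-activation: z₁ = [1, -3]
After ReLU: h = [1, 0]
Layer 2 output: y = 0×1 + 2×0 + 0 = 0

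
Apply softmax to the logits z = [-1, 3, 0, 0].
p = [0.0164, 0.8945, 0.0445, 0.0445]

exp(z) = [0.3679, 20.09, 1, 1]
Sum = 22.45
p = [0.0164, 0.8945, 0.0445, 0.0445]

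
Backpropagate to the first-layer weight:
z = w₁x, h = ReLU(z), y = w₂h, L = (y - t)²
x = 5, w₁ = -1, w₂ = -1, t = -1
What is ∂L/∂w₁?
∂L/∂w₁ = 0

Forward pass:
z = w₁x = -1×5 = -5
h = ReLU(-5) = 0
y = w₂h = -1×0 = 0

Backward pass:
∂L/∂y = 2(y - t) = 2(0 - -1) = 2
∂y/∂h = w₂ = -1
∂h/∂z = 0 (ReLU derivative)
∂z/∂w₁ = x = 5

∂L/∂w₁ = 2 × -1 × 0 × 5 = 0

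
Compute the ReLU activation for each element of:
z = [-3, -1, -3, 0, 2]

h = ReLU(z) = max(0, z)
h = [0, 0, 0, 0, 2]

ReLU applied element-wise: max(0,-3)=0, max(0,-1)=0, max(0,-3)=0, max(0,0)=0, max(0,2)=2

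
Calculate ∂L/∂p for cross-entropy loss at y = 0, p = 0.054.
∂L/∂p = 1.057

∂L/∂p = -y/p + (1-y)/(1-p) = 0 + 1/0.946 = 1.057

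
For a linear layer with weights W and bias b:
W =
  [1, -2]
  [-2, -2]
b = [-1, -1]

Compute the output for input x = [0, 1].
y = [-3, -3]

Wx = [1×0 + -2×1, -2×0 + -2×1]
   = [-2, -2]
y = Wx + b = [-2 + -1, -2 + -1] = [-3, -3]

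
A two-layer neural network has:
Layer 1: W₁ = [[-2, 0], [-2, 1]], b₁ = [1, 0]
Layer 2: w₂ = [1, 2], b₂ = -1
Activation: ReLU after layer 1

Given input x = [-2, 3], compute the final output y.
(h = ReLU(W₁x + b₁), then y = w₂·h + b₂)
y = 18

Layer 1 pre-activation: z₁ = [5, 7]
After ReLU: h = [5, 7]
Layer 2 output: y = 1×5 + 2×7 + -1 = 18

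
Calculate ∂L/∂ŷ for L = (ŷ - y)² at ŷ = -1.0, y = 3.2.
∂L/∂ŷ = -8.4

∂L/∂ŷ = 2(ŷ - y) = 2(-1.0 - 3.2) = 2(-4.2) = -8.4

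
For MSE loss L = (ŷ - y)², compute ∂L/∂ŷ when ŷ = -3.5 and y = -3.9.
∂L/∂ŷ = 0.8

∂L/∂ŷ = 2(ŷ - y) = 2(-3.5 - -3.9) = 2(0.4) = 0.8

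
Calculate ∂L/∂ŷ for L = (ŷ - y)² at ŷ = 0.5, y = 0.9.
∂L/∂ŷ = -0.8

∂L/∂ŷ = 2(ŷ - y) = 2(0.5 - 0.9) = 2(-0.4) = -0.8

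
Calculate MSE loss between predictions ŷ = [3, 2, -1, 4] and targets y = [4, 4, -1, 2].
MSE = 2.25

MSE = (1/4)((3-4)² + (2-4)² + (-1--1)² + (4-2)²) = (1/4)(1 + 4 + 0 + 4) = 2.25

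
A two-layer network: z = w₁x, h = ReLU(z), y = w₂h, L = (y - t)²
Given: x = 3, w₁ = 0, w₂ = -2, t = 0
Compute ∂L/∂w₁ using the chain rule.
∂L/∂w₁ = 0

Forward pass:
z = w₁x = 0×3 = 0
h = ReLU(0) = 0
y = w₂h = -2×0 = 0

Backward pass:
∂L/∂y = 2(y - t) = 2(0 - 0) = 0
∂y/∂h = w₂ = -2
∂h/∂z = 0 (ReLU derivative)
∂z/∂w₁ = x = 3

∂L/∂w₁ = 0 × -2 × 0 × 3 = 0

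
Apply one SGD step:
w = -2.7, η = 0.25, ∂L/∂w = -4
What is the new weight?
w_new = -1.7

w_new = w - η·∂L/∂w = -2.7 - 0.25×(-4) = -2.7 - (-1) = -1.7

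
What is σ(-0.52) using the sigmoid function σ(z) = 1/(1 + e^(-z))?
0.3729

sigmoid(-0.52) = 1/(1 + e^(0.52)) = 1/(1 + 1.682) = 0.3729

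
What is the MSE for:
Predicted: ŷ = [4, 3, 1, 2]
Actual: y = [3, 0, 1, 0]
MSE = 3.5

MSE = (1/4)((4-3)² + (3-0)² + (1-1)² + (2-0)²) = (1/4)(1 + 9 + 0 + 4) = 3.5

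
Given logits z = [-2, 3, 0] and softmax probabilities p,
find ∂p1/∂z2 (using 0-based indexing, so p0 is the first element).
∂p1/∂z2 = -0.0446

p = softmax(z) = [0.006377, 0.9465, 0.04712]
p1 = 0.9465, p2 = 0.04712

∂p1/∂z2 = -p1 × p2 = -0.9465 × 0.04712 = -0.0446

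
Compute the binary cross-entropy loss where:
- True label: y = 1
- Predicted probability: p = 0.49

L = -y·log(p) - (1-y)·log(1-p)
L = 0.7133

L = -1·log(0.49) - 0·log(0.51) = -log(0.49) = 0.7133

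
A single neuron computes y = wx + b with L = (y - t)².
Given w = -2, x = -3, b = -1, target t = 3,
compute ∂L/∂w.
∂L/∂w = -12

y = wx + b = (-2)(-3) + -1 = 5
∂L/∂y = 2(y - t) = 2(5 - 3) = 4
∂y/∂w = x = -3
∂L/∂w = ∂L/∂y · ∂y/∂w = 4 × -3 = -12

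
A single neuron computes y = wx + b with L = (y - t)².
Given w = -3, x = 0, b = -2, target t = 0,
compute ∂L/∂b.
∂L/∂b = -4

y = wx + b = (-3)(0) + -2 = -2
∂L/∂y = 2(y - t) = 2(-2 - 0) = -4
∂y/∂b = 1
∂L/∂b = ∂L/∂y · ∂y/∂b = -4 × 1 = -4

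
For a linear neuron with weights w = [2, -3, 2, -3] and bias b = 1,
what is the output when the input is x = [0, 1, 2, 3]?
y = -7

y = (2)(0) + (-3)(1) + (2)(2) + (-3)(3) + 1 = -7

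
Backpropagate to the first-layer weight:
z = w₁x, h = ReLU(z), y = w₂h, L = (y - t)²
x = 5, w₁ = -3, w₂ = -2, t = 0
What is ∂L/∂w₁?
∂L/∂w₁ = 0

Forward pass:
z = w₁x = -3×5 = -15
h = ReLU(-15) = 0
y = w₂h = -2×0 = 0

Backward pass:
∂L/∂y = 2(y - t) = 2(0 - 0) = 0
∂y/∂h = w₂ = -2
∂h/∂z = 0 (ReLU derivative)
∂z/∂w₁ = x = 5

∂L/∂w₁ = 0 × -2 × 0 × 5 = 0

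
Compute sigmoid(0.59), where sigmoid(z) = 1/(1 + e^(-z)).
0.6434

sigmoid(0.59) = 1/(1 + e^(-0.59)) = 1/(1 + 0.5543) = 0.6434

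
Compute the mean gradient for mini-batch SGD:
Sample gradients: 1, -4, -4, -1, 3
Average gradient = -1

Average = (1/5)(1 + -4 + -4 + -1 + 3) = -5/5 = -1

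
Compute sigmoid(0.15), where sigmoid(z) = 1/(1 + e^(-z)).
0.5374

sigmoid(0.15) = 1/(1 + e^(-0.15)) = 1/(1 + 0.8607) = 0.5374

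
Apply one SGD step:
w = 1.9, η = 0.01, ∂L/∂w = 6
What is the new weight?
w_new = 1.84

w_new = w - η·∂L/∂w = 1.9 - 0.01×(6) = 1.9 - (0.06) = 1.84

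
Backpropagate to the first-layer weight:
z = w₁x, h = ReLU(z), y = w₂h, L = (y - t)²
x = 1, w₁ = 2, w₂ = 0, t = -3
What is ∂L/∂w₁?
∂L/∂w₁ = 0

Forward pass:
z = w₁x = 2×1 = 2
h = ReLU(2) = 2
y = w₂h = 0×2 = 0

Backward pass:
∂L/∂y = 2(y - t) = 2(0 - -3) = 6
∂y/∂h = w₂ = 0
∂h/∂z = 1 (ReLU derivative)
∂z/∂w₁ = x = 1

∂L/∂w₁ = 6 × 0 × 1 × 1 = 0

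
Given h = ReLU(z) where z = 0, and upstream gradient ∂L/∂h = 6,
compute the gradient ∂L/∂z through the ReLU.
∂L/∂z = 0

h = ReLU(0) = 0
At z = 0: ∂h/∂z = 0 (by convention)
∂L/∂z = ∂L/∂h · ∂h/∂z = 6 × 0 = 0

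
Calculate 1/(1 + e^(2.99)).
0.04788

sigmoid(-2.99) = 1/(1 + e^(2.99)) = 1/(1 + 19.89) = 0.04788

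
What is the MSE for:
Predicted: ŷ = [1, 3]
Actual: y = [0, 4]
MSE = 1

MSE = (1/2)((1-0)² + (3-4)²) = (1/2)(1 + 1) = 1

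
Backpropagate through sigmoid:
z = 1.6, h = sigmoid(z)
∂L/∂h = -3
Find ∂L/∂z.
∂L/∂z = -0.4193

σ(1.6) = 0.832
σ'(1.6) = σ(1.6)(1 - σ(1.6)) = 0.832 × 0.168 = 0.1398
∂L/∂z = ∂L/∂h · σ'(z) = -3 × 0.1398 = -0.4193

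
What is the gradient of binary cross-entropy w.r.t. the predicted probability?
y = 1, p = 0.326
∂L/∂p = -3.067

∂L/∂p = -y/p + (1-y)/(1-p) = -1/0.326 + 0 = -3.067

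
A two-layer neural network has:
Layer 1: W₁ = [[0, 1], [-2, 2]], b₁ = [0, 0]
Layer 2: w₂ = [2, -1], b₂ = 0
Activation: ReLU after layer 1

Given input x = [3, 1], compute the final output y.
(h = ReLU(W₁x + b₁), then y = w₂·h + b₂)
y = 2

Layer 1 pre-activation: z₁ = [1, -4]
After ReLU: h = [1, 0]
Layer 2 output: y = 2×1 + -1×0 + 0 = 2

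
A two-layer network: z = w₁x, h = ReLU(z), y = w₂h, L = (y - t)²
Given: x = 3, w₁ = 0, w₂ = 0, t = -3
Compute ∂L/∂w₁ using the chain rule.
∂L/∂w₁ = 0

Forward pass:
z = w₁x = 0×3 = 0
h = ReLU(0) = 0
y = w₂h = 0×0 = 0

Backward pass:
∂L/∂y = 2(y - t) = 2(0 - -3) = 6
∂y/∂h = w₂ = 0
∂h/∂z = 0 (ReLU derivative)
∂z/∂w₁ = x = 3

∂L/∂w₁ = 6 × 0 × 0 × 3 = 0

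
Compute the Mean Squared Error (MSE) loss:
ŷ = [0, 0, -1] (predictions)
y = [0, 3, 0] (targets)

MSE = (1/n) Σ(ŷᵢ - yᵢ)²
MSE = 3.333

MSE = (1/3)((0-0)² + (0-3)² + (-1-0)²) = (1/3)(0 + 9 + 1) = 3.333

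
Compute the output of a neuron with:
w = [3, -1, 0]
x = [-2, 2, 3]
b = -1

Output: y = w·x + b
y = -9

y = (3)(-2) + (-1)(2) + (0)(3) + -1 = -9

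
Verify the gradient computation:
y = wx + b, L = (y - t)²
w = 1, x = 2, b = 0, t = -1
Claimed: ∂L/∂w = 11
Incorrect

y = (1)(2) + 0 = 2
∂L/∂y = 2(y - t) = 2(2 - -1) = 6
∂y/∂w = x = 2
∂L/∂w = 6 × 2 = 12

Claimed value: 11
Incorrect: The correct gradient is 12.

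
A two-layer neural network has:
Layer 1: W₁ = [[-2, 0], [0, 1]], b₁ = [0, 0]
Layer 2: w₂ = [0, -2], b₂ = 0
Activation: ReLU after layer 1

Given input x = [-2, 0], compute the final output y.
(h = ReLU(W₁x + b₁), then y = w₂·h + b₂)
y = 0

Layer 1 pre-activation: z₁ = [4, 0]
After ReLU: h = [4, 0]
Layer 2 output: y = 0×4 + -2×0 + 0 = 0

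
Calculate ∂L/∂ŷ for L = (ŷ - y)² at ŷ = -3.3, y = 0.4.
∂L/∂ŷ = -7.4

∂L/∂ŷ = 2(ŷ - y) = 2(-3.3 - 0.4) = 2(-3.7) = -7.4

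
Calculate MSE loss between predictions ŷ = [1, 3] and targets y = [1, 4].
MSE = 0.5

MSE = (1/2)((1-1)² + (3-4)²) = (1/2)(0 + 1) = 0.5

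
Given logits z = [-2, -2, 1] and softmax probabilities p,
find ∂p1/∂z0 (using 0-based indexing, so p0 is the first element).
∂p1/∂z0 = -0.00205

p = softmax(z) = [0.04528, 0.04528, 0.9094]
p1 = 0.04528, p0 = 0.04528

∂p1/∂z0 = -p1 × p0 = -0.04528 × 0.04528 = -0.00205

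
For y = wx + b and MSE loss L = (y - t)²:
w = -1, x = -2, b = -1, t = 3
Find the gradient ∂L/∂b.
∂L/∂b = -4

y = wx + b = (-1)(-2) + -1 = 1
∂L/∂y = 2(y - t) = 2(1 - 3) = -4
∂y/∂b = 1
∂L/∂b = ∂L/∂y · ∂y/∂b = -4 × 1 = -4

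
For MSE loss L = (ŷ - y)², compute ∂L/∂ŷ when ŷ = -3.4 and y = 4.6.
∂L/∂ŷ = -16.0

∂L/∂ŷ = 2(ŷ - y) = 2(-3.4 - 4.6) = 2(-8.0) = -16.0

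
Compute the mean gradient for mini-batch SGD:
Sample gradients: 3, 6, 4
Average gradient = 4.333

Average = (1/3)(3 + 6 + 4) = 13/3 = 4.333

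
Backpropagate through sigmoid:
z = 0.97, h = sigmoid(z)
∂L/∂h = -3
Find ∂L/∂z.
∂L/∂z = -0.598

σ(0.97) = 0.7251
σ'(0.97) = σ(0.97)(1 - σ(0.97)) = 0.7251 × 0.2749 = 0.1993
∂L/∂z = ∂L/∂h · σ'(z) = -3 × 0.1993 = -0.598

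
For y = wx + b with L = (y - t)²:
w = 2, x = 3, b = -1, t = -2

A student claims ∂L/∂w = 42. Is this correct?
Correct

y = (2)(3) + -1 = 5
∂L/∂y = 2(y - t) = 2(5 - -2) = 14
∂y/∂w = x = 3
∂L/∂w = 14 × 3 = 42

Claimed value: 42
Correct: The correct gradient is 42.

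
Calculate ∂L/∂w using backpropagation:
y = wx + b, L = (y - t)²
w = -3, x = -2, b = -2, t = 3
∂L/∂w = -4

y = wx + b = (-3)(-2) + -2 = 4
∂L/∂y = 2(y - t) = 2(4 - 3) = 2
∂y/∂w = x = -2
∂L/∂w = ∂L/∂y · ∂y/∂w = 2 × -2 = -4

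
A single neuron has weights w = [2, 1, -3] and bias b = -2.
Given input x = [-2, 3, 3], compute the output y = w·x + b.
y = -12

y = (2)(-2) + (1)(3) + (-3)(3) + -2 = -12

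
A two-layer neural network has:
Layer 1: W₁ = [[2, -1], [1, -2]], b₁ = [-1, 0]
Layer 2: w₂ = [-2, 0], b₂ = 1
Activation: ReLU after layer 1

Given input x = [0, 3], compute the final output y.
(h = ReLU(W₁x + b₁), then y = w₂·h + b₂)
y = 1

Layer 1 pre-activation: z₁ = [-4, -6]
After ReLU: h = [0, 0]
Layer 2 output: y = -2×0 + 0×0 + 1 = 1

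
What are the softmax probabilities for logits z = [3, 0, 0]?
p = [0.9094, 0.0453, 0.0453]

exp(z) = [20.09, 1, 1]
Sum = 22.09
p = [0.9094, 0.0453, 0.0453]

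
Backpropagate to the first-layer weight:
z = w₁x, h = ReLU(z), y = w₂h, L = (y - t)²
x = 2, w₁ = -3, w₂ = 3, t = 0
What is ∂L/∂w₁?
∂L/∂w₁ = 0

Forward pass:
z = w₁x = -3×2 = -6
h = ReLU(-6) = 0
y = w₂h = 3×0 = 0

Backward pass:
∂L/∂y = 2(y - t) = 2(0 - 0) = 0
∂y/∂h = w₂ = 3
∂h/∂z = 0 (ReLU derivative)
∂z/∂w₁ = x = 2

∂L/∂w₁ = 0 × 3 × 0 × 2 = 0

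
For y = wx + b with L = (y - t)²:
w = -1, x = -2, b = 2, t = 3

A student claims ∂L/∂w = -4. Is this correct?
Correct

y = (-1)(-2) + 2 = 4
∂L/∂y = 2(y - t) = 2(4 - 3) = 2
∂y/∂w = x = -2
∂L/∂w = 2 × -2 = -4

Claimed value: -4
Correct: The correct gradient is -4.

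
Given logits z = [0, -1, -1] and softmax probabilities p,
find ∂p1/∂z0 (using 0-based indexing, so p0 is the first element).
∂p1/∂z0 = -0.1221

p = softmax(z) = [0.5761, 0.2119, 0.2119]
p1 = 0.2119, p0 = 0.5761

∂p1/∂z0 = -p1 × p0 = -0.2119 × 0.5761 = -0.1221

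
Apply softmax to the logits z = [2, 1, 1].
p = [0.5761, 0.2119, 0.2119]

exp(z) = [7.389, 2.718, 2.718]
Sum = 12.83
p = [0.5761, 0.2119, 0.2119]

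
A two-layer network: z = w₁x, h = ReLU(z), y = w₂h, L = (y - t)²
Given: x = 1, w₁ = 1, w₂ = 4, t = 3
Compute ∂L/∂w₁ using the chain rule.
∂L/∂w₁ = 8

Forward pass:
z = w₁x = 1×1 = 1
h = ReLU(1) = 1
y = w₂h = 4×1 = 4

Backward pass:
∂L/∂y = 2(y - t) = 2(4 - 3) = 2
∂y/∂h = w₂ = 4
∂h/∂z = 1 (ReLU derivative)
∂z/∂w₁ = x = 1

∂L/∂w₁ = 2 × 4 × 1 × 1 = 8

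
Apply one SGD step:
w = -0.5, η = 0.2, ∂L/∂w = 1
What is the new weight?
w_new = -0.7

w_new = w - η·∂L/∂w = -0.5 - 0.2×(1) = -0.5 - (0.2) = -0.7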